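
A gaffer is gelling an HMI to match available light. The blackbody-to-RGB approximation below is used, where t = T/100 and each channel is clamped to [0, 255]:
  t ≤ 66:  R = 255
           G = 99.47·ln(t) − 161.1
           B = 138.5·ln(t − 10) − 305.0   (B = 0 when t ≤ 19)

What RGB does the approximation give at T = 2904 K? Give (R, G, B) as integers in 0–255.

t = 2904/100 = 29.04; the t ≤ 66 branch applies.
R = 255 by definition for t ≤ 66.
G = 99.47·ln 29.04 − 161.1 = 99.47·3.3687 − 161.1 = 173.982.
B = 138.5·ln(29.04 − 10) − 305.0 = 138.5·ln 19.04 − 305.0 = 138.5·2.9465 − 305.0 = 103.096.
Rounded: (255, 174, 103).

(255, 174, 103)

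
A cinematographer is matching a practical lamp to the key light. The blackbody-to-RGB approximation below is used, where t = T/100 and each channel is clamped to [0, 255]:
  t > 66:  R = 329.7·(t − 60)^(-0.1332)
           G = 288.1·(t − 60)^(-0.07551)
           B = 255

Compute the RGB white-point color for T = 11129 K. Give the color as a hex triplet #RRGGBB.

#C3D6FF

t = 11129/100 = 111.29; the t > 66 branch applies.
R = 329.7·(111.29 − 60)^(-0.1332) = 329.7·51.29^(-0.1332) = 329.7·0.59187 = 195.138.
G = 288.1·(111.29 − 60)^(-0.07551) = 288.1·51.29^(-0.07551) = 288.1·0.74281 = 214.002.
B = 255 by definition for t > 66.
Rounded: (195, 214, 255).
In hex: #C3D6FF.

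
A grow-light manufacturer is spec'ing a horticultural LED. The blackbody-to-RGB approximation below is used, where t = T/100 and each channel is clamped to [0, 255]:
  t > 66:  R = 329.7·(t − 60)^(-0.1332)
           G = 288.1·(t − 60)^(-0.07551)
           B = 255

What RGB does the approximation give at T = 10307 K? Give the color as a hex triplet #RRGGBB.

t = 10307/100 = 103.07; the t > 66 branch applies.
R = 329.7·(103.07 − 60)^(-0.1332) = 329.7·43.07^(-0.1332) = 329.7·0.60580 = 199.732.
G = 288.1·(103.07 − 60)^(-0.07551) = 288.1·43.07^(-0.07551) = 288.1·0.75267 = 216.844.
B = 255 by definition for t > 66.
Rounded: (200, 217, 255).
In hex: #C8D9FF.

#C8D9FF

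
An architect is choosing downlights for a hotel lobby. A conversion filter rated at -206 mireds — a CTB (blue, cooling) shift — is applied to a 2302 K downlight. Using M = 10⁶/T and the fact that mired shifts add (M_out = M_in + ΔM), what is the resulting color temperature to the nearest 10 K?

M_in = 10⁶/2302 = 434.40 mireds.
M_out = 434.40 + (-206) = 228.40 mireds.
T_out = 10⁶/228.40 = 4378.2 K → 4380 K.

4380 K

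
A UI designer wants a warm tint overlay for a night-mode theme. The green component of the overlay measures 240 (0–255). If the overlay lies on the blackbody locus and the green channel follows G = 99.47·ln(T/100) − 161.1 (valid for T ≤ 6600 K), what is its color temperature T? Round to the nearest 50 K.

5650 K

ln t = (240 + 161.1) / 99.47 = 4.0324.
t = e^4.0324 = 56.394.
T = 100·t = 5639 K → 5650 K to the nearest 50 K.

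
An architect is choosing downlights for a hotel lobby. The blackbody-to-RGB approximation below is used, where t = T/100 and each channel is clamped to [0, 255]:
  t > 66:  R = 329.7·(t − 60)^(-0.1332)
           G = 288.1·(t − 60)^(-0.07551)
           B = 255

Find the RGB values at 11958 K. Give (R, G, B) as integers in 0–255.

(191, 212, 255)

t = 11958/100 = 119.58; the t > 66 branch applies.
R = 329.7·(119.58 − 60)^(-0.1332) = 329.7·59.58^(-0.1332) = 329.7·0.58017 = 191.283.
G = 288.1·(119.58 − 60)^(-0.07551) = 288.1·59.58^(-0.07551) = 288.1·0.73445 = 211.595.
B = 255 by definition for t > 66.
Rounded: (191, 212, 255).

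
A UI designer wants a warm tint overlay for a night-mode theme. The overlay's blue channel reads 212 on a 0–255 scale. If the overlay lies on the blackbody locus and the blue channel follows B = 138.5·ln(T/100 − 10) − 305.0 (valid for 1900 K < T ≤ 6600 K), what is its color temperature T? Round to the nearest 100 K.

5200 K

ln(t − 10) = (212 + 305.0) / 138.5 = 3.7329.
t − 10 = e^3.7329 = 41.798, so t = 51.798.
T = 100·t = 5180 K → 5200 K to the nearest 100 K.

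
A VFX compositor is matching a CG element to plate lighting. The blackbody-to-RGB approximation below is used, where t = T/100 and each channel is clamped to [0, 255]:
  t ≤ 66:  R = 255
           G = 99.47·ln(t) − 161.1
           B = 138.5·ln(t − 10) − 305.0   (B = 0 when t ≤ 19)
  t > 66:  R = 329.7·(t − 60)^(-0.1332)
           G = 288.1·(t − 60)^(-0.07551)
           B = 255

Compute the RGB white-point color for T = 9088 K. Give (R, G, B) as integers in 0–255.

(209, 222, 255)

t = 9088/100 = 90.88; the t > 66 branch applies.
R = 329.7·(90.88 − 60)^(-0.1332) = 329.7·30.88^(-0.1332) = 329.7·0.63325 = 208.782.
G = 288.1·(90.88 − 60)^(-0.07551) = 288.1·30.88^(-0.07551) = 288.1·0.77182 = 222.361.
B = 255 by definition for t > 66.
Rounded: (209, 222, 255).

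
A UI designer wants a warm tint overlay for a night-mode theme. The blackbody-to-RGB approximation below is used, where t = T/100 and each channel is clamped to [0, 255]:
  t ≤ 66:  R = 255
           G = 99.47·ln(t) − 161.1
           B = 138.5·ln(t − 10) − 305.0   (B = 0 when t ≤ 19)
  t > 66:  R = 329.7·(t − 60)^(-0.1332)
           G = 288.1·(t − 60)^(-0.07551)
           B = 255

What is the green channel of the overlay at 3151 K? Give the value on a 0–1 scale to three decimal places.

0.714

t = 3151/100 = 31.51; the t ≤ 66 branch applies.
G = 99.47·ln 31.51 − 161.1 = 99.47·3.4503 − 161.1 = 182.102.
On a 0–1 scale: 182.102/255 = 0.7141 → 0.714.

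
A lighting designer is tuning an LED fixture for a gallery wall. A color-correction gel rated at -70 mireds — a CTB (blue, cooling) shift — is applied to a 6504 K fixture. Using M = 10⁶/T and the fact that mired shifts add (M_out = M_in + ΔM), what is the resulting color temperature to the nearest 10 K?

M_in = 10⁶/6504 = 153.75 mireds.
M_out = 153.75 + (-70) = 83.75 mireds.
T_out = 10⁶/83.75 = 11940.1 K → 11940 K.

11940 K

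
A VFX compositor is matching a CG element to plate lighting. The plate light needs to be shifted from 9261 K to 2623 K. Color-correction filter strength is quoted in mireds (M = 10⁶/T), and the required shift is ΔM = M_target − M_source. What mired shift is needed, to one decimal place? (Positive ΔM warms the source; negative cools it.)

M_source = 10⁶/9261 = 107.980; M_target = 10⁶/2623 = 381.243.
ΔM = 381.243 − 107.980 = 273.263 → +273.3 mireds, a warming shift.

+273.3 mireds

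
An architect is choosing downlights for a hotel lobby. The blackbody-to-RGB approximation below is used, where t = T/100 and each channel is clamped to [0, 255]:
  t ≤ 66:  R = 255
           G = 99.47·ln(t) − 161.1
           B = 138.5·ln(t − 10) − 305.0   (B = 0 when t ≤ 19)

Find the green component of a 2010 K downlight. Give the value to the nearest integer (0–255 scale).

137

t = 2010/100 = 20.1; the t ≤ 66 branch applies.
G = 99.47·ln 20.1 − 161.1 = 99.47·3.0007 − 161.1 = 137.382.
Rounded: 137.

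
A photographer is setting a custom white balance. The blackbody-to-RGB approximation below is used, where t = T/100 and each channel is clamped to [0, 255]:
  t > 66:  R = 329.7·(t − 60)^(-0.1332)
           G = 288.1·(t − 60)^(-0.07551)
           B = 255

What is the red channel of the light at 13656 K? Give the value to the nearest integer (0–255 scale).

t = 13656/100 = 136.56; the t > 66 branch applies.
R = 329.7·(136.56 − 60)^(-0.1332) = 329.7·76.56^(-0.1332) = 329.7·0.56111 = 184.999.
Rounded: 185.

185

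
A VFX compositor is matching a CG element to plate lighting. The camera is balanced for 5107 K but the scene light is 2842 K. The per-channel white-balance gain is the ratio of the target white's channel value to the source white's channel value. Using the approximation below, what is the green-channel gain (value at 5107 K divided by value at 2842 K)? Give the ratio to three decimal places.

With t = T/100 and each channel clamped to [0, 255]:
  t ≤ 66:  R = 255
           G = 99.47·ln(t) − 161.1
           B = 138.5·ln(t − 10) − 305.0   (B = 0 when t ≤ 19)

At 2842 K (t = 28.42):
  G = 99.47·ln 28.42 − 161.1 = 99.47·3.3471 − 161.1 = 171.835.
At 5107 K (t = 51.07):
  G = 99.47·ln 51.07 − 161.1 = 99.47·3.9332 − 161.1 = 230.135.
Gain = 230.135 / 171.835 = 1.3393 → 1.339.

1.339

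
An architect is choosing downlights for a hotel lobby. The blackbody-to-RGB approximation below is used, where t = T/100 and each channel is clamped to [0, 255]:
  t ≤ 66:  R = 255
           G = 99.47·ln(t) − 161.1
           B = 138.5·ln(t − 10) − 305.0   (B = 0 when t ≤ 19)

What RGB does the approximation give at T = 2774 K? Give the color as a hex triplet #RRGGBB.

t = 2774/100 = 27.74; the t ≤ 66 branch applies.
R = 255 by definition for t ≤ 66.
G = 99.47·ln 27.74 − 161.1 = 99.47·3.3229 − 161.1 = 169.426.
B = 138.5·ln(27.74 − 10) − 305.0 = 138.5·ln 17.74 − 305.0 = 138.5·2.8758 − 305.0 = 93.301.
Rounded: (255, 169, 93).
In hex: #FFA95D.

#FFA95D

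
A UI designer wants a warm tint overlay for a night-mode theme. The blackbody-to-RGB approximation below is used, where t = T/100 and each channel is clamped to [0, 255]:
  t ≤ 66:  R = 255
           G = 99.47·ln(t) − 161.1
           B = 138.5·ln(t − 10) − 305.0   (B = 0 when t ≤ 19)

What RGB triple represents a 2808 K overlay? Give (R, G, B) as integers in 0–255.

(255, 171, 96)

t = 2808/100 = 28.08; the t ≤ 66 branch applies.
R = 255 by definition for t ≤ 66.
G = 99.47·ln 28.08 − 161.1 = 99.47·3.3351 − 161.1 = 170.638.
B = 138.5·ln(28.08 − 10) − 305.0 = 138.5·ln 18.08 − 305.0 = 138.5·2.8948 − 305.0 = 95.931.
Rounded: (255, 171, 96).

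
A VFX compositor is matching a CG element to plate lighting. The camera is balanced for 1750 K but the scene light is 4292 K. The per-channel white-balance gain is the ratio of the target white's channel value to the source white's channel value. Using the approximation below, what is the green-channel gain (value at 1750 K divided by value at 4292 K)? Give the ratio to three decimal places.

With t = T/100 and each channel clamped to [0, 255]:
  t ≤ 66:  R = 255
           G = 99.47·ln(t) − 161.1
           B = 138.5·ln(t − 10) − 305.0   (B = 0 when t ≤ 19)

0.581

At 4292 K (t = 42.92):
  G = 99.47·ln 42.92 − 161.1 = 99.47·3.7593 − 161.1 = 212.841.
At 1750 K (t = 17.5):
  G = 99.47·ln 17.5 − 161.1 = 99.47·2.8622 − 161.1 = 123.603.
Gain = 123.603 / 212.841 = 0.5807 → 0.581.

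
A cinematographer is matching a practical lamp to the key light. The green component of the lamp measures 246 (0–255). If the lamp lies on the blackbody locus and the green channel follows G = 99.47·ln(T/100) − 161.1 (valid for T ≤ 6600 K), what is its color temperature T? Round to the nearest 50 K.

6000 K

ln t = (246 + 161.1) / 99.47 = 4.0927.
t = e^4.0927 = 59.901.
T = 100·t = 5990 K → 6000 K to the nearest 50 K.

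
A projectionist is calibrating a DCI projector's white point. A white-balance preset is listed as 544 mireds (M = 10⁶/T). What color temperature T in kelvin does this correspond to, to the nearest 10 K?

T = 10⁶ / 544 = 1838.24 K → 1840 K.

1840 K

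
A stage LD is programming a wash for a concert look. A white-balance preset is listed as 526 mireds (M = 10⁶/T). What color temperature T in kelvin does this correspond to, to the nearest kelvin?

T = 10⁶ / 526 = 1901.14 K → 1901 K.

1901 K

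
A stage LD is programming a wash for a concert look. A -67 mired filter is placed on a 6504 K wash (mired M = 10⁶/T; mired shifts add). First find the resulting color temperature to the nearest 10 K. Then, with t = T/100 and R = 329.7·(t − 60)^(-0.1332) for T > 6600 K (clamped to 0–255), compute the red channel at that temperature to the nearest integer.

193

M_in = 10⁶/6504 = 153.75; M_out = 153.75 + (-67) = 86.75.
T_out = 10⁶/86.75 = 11527.2 K → 11530 K; t = 115.3.
R = 329.7·(115.3 − 60)^(-0.1332) = 329.7·55.3^(-0.1332) = 329.7·0.58596 = 193.191.
Rounded: 193.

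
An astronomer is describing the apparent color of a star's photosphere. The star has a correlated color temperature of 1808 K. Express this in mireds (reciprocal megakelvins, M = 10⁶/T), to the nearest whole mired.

553 mireds

M = 10⁶ / 1808 = 553.097 → 553 mireds.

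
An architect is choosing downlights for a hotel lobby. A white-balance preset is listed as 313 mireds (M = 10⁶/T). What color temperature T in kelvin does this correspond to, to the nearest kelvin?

3195 K

T = 10⁶ / 313 = 3194.89 K → 3195 K.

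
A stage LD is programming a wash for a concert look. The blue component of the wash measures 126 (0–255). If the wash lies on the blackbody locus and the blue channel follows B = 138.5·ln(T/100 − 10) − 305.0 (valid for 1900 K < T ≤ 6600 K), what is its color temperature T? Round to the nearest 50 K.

3250 K

ln(t − 10) = (126 + 305.0) / 138.5 = 3.1119.
t − 10 = e^3.1119 = 22.464, so t = 32.464.
T = 100·t = 3246 K → 3250 K to the nearest 50 K.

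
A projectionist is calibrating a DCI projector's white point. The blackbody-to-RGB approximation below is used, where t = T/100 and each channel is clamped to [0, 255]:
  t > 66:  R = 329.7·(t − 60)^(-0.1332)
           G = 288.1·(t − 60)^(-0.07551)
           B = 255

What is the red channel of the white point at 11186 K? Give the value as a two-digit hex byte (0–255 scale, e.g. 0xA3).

0xC3

t = 11186/100 = 111.86; the t > 66 branch applies.
R = 329.7·(111.86 − 60)^(-0.1332) = 329.7·51.86^(-0.1332) = 329.7·0.59100 = 194.851.
Rounded: 195; in hex, 0xC3.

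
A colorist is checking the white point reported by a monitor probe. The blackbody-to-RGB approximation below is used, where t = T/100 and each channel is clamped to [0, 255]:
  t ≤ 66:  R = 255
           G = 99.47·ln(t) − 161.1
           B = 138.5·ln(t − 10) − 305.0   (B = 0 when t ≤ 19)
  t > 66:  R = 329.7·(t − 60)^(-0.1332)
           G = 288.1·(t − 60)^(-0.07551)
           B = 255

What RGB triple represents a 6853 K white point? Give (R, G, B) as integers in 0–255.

t = 6853/100 = 68.53; the t > 66 branch applies.
R = 329.7·(68.53 − 60)^(-0.1332) = 329.7·8.53^(-0.1332) = 329.7·0.75162 = 247.809.
G = 288.1·(68.53 − 60)^(-0.07551) = 288.1·8.53^(-0.07551) = 288.1·0.85056 = 245.046.
B = 255 by definition for t > 66.
Rounded: (248, 245, 255).

(248, 245, 255)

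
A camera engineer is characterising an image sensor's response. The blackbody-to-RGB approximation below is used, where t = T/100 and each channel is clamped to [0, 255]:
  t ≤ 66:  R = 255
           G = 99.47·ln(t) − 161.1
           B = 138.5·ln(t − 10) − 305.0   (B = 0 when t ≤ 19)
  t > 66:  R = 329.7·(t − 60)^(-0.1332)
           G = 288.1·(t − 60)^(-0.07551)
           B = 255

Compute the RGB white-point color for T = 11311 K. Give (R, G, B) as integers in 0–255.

t = 11311/100 = 113.11; the t > 66 branch applies.
R = 329.7·(113.11 − 60)^(-0.1332) = 329.7·53.11^(-0.1332) = 329.7·0.58912 = 194.234.
G = 288.1·(113.11 − 60)^(-0.07551) = 288.1·53.11^(-0.07551) = 288.1·0.74085 = 213.440.
B = 255 by definition for t > 66.
Rounded: (194, 213, 255).

(194, 213, 255)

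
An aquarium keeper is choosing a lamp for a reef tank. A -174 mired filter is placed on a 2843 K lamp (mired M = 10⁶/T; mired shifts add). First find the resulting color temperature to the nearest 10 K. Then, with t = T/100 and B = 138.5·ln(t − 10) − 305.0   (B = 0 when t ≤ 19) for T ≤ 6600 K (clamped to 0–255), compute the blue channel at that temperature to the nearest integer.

226

M_in = 10⁶/2843 = 351.74; M_out = 351.74 + (-174) = 177.74.
T_out = 10⁶/177.74 = 5626.2 K → 5630 K; t = 56.3.
B = 138.5·ln(56.3 − 10) − 305.0 = 138.5·ln 46.3 − 305.0 = 138.5·3.8351 − 305.0 = 226.167.
Rounded: 226.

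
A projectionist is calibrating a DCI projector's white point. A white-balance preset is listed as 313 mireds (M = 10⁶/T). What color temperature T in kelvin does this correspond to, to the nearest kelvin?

T = 10⁶ / 313 = 3194.89 K → 3195 K.

3195 K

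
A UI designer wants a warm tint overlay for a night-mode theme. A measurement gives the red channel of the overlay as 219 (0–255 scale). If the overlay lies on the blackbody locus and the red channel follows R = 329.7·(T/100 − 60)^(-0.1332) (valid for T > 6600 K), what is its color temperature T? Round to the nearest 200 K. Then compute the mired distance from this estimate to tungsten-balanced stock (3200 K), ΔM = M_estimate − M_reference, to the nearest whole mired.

(t − 60)^(-0.1332) = 219/329.7 = 0.66424.
t − 60 = 0.66424^(1/-0.1332) = 0.66424^(-7.508) = 21.572, so t = 81.572.
T = 100·t = 8157 K → 8200 K to the nearest 200 K.
M_estimate = 10⁶/8200 = 121.95; M_reference = 10⁶/3200 = 312.50.
ΔM = 121.95 − 312.50 = -190.55 → -191 mireds.

-191 mireds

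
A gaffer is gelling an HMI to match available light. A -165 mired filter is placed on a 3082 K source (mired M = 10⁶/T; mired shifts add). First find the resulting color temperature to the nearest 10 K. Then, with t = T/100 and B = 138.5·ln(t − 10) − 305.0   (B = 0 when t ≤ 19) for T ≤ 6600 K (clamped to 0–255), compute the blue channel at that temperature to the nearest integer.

244

M_in = 10⁶/3082 = 324.46; M_out = 324.46 + (-165) = 159.46.
T_out = 10⁶/159.46 = 6271.0 K → 6270 K; t = 62.7.
B = 138.5·ln(62.7 − 10) − 305.0 = 138.5·ln 52.7 − 305.0 = 138.5·3.9646 − 305.0 = 244.099.
Rounded: 244.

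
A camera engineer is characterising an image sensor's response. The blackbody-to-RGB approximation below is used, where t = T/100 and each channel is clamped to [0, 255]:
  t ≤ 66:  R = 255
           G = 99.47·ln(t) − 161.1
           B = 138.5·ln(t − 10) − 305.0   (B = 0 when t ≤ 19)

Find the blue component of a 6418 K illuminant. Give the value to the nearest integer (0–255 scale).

248

t = 6418/100 = 64.18; the t ≤ 66 branch applies.
B = 138.5·ln(64.18 − 10) − 305.0 = 138.5·ln 54.18 − 305.0 = 138.5·3.9923 − 305.0 = 247.935.
Rounded: 248.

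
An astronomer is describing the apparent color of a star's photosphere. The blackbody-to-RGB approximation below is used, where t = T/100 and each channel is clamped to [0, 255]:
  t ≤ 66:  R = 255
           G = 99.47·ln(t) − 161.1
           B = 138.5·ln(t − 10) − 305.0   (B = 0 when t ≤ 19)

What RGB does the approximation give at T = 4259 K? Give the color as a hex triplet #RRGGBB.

t = 4259/100 = 42.59; the t ≤ 66 branch applies.
R = 255 by definition for t ≤ 66.
G = 99.47·ln 42.59 − 161.1 = 99.47·3.7516 − 161.1 = 212.074.
B = 138.5·ln(42.59 − 10) − 305.0 = 138.5·ln 32.59 − 305.0 = 138.5·3.4840 − 305.0 = 177.535.
Rounded: (255, 212, 178).
In hex: #FFD4B2.

#FFD4B2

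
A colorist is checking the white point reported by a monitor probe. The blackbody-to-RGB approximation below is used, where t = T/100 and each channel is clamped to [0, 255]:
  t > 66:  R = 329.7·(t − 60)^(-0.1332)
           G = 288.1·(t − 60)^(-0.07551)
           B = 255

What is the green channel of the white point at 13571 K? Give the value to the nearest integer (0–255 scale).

208

t = 13571/100 = 135.71; the t > 66 branch applies.
G = 288.1·(135.71 − 60)^(-0.07551) = 288.1·75.71^(-0.07551) = 288.1·0.72128 = 207.801.
Rounded: 208.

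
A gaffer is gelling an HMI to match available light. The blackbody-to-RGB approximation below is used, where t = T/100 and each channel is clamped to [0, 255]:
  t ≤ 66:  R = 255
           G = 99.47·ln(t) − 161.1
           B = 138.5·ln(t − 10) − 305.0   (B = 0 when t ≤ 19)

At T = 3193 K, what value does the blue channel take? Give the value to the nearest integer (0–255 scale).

123

t = 3193/100 = 31.93; the t ≤ 66 branch applies.
B = 138.5·ln(31.93 − 10) − 305.0 = 138.5·ln 21.93 − 305.0 = 138.5·3.0879 − 305.0 = 122.668.
Rounded: 123.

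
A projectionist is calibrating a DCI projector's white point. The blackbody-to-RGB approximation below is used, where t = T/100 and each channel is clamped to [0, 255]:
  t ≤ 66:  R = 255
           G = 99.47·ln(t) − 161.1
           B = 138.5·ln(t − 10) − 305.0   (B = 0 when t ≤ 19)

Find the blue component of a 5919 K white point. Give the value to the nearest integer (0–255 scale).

t = 5919/100 = 59.19; the t ≤ 66 branch applies.
B = 138.5·ln(59.19 − 10) − 305.0 = 138.5·ln 49.19 − 305.0 = 138.5·3.8957 − 305.0 = 234.553.
Rounded: 235.

235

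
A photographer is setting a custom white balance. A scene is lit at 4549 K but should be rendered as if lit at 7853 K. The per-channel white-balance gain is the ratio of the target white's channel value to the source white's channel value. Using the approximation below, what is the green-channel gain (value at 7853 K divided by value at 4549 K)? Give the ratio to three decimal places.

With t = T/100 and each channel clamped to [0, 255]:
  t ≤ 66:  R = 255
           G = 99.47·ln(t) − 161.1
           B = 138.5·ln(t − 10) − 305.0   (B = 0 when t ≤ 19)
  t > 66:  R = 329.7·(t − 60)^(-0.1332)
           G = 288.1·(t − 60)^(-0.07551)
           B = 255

At 4549 K (t = 45.49):
  G = 99.47·ln 45.49 − 161.1 = 99.47·3.8175 − 161.1 = 218.626.
At 7853 K (t = 78.53):
  G = 288.1·(78.53 − 60)^(-0.07551) = 288.1·18.53^(-0.07551) = 288.1·0.80216 = 231.103.
Gain = 231.103 / 218.626 = 1.0571 → 1.057.

1.057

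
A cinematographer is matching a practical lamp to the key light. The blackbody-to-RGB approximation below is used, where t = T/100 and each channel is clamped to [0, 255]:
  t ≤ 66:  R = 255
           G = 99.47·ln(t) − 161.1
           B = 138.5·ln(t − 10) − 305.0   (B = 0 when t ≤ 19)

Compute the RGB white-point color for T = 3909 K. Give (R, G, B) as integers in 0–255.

t = 3909/100 = 39.09; the t ≤ 66 branch applies.
R = 255 by definition for t ≤ 66.
G = 99.47·ln 39.09 − 161.1 = 99.47·3.6659 − 161.1 = 203.544.
B = 138.5·ln(39.09 − 10) − 305.0 = 138.5·ln 29.09 − 305.0 = 138.5·3.3704 − 305.0 = 161.800.
Rounded: (255, 204, 162).

(255, 204, 162)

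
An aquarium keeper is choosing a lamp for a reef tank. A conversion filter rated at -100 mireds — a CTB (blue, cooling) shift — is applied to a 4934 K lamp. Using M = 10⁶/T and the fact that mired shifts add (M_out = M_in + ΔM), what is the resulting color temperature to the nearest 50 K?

M_in = 10⁶/4934 = 202.68 mireds.
M_out = 202.68 + (-100) = 102.68 mireds.
T_out = 10⁶/102.68 = 9739.4 K → 9750 K.

9750 K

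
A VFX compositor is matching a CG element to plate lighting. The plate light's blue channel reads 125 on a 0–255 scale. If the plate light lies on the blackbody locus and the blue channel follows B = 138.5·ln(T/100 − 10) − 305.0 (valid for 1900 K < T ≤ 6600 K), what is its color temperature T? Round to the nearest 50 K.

ln(t − 10) = (125 + 305.0) / 138.5 = 3.1047.
t − 10 = e^3.1047 = 22.302, so t = 32.302.
T = 100·t = 3230 K → 3250 K to the nearest 50 K.

3250 K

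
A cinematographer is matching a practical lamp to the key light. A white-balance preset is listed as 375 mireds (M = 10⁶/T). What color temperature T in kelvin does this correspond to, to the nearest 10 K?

T = 10⁶ / 375 = 2666.67 K → 2670 K.

2670 K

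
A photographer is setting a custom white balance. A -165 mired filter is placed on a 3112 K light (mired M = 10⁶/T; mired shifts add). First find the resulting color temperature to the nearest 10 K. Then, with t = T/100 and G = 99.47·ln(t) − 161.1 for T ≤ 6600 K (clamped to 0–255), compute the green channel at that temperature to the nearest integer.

253

M_in = 10⁶/3112 = 321.34; M_out = 321.34 + (-165) = 156.34.
T_out = 10⁶/156.34 = 6396.4 K → 6400 K; t = 64.
G = 99.47·ln 64 − 161.1 = 99.47·4.1589 − 161.1 = 252.584.
Rounded: 253.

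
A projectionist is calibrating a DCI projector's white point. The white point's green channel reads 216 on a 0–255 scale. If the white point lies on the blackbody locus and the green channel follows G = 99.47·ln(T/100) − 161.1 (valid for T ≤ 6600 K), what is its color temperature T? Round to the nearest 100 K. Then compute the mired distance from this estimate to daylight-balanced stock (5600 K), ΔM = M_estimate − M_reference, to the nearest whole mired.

+49 mireds

ln t = (216 + 161.1) / 99.47 = 3.7911.
t = e^3.7911 = 44.305.
T = 100·t = 4430 K → 4400 K to the nearest 100 K.
M_estimate = 10⁶/4400 = 227.27; M_reference = 10⁶/5600 = 178.57.
ΔM = 227.27 − 178.57 = 48.70 → +49 mireds.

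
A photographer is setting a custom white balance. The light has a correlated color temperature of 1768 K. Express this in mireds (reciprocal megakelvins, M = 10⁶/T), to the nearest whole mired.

M = 10⁶ / 1768 = 565.611 → 566 mireds.

566 mireds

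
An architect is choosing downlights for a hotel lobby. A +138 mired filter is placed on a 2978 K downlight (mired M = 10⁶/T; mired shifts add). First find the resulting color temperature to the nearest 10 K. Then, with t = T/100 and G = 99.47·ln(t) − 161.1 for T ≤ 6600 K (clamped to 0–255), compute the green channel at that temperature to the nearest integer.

M_in = 10⁶/2978 = 335.80; M_out = 335.80 + (+138) = 473.80.
T_out = 10⁶/473.80 = 2110.6 K → 2110 K; t = 21.1.
G = 99.47·ln 21.1 − 161.1 = 99.47·3.0493 − 161.1 = 142.211.
Rounded: 142.

142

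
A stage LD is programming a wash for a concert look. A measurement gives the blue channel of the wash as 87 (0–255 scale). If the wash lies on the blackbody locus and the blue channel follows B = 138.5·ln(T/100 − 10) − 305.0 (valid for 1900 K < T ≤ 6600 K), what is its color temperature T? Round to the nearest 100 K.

ln(t − 10) = (87 + 305.0) / 138.5 = 2.8303.
t − 10 = e^2.8303 = 16.951, so t = 26.951.
T = 100·t = 2695 K → 2700 K to the nearest 100 K.

2700 K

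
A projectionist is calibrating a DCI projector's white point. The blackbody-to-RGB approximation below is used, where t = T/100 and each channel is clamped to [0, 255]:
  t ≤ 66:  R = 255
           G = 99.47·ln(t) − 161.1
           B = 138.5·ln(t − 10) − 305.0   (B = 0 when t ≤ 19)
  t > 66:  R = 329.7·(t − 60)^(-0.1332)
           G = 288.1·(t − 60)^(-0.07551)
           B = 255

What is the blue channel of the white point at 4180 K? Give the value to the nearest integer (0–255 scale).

t = 4180/100 = 41.8; the t ≤ 66 branch applies.
B = 138.5·ln(41.8 − 10) − 305.0 = 138.5·ln 31.8 − 305.0 = 138.5·3.4595 − 305.0 = 174.136.
Rounded: 174.

174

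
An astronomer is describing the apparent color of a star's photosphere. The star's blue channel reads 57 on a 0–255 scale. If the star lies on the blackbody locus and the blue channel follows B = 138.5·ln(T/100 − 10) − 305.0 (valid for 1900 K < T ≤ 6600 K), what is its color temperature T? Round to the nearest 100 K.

2400 K

ln(t − 10) = (57 + 305.0) / 138.5 = 2.6137.
t − 10 = e^2.6137 = 13.650, so t = 23.650.
T = 100·t = 2365 K → 2400 K to the nearest 100 K.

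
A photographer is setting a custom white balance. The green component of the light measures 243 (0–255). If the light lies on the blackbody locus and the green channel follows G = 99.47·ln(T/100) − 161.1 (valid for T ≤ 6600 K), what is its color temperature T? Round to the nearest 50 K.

5800 K

ln t = (243 + 161.1) / 99.47 = 4.0625.
t = e^4.0625 = 58.121.
T = 100·t = 5812 K → 5800 K to the nearest 50 K.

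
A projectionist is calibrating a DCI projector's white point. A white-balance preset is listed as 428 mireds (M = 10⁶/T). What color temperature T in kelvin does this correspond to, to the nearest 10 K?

2340 K

T = 10⁶ / 428 = 2336.45 K → 2340 K.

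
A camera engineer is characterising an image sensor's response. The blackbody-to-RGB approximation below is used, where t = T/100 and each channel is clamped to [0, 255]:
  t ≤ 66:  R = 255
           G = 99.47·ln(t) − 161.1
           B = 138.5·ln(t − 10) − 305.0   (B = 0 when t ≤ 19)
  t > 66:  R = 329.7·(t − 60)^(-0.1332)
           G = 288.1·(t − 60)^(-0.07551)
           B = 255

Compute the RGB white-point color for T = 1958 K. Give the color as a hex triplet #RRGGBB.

#FF8708

t = 1958/100 = 19.58; the t ≤ 66 branch applies.
R = 255 by definition for t ≤ 66.
G = 99.47·ln 19.58 − 161.1 = 99.47·2.9745 − 161.1 = 134.774.
B = 138.5·ln(19.58 − 10) − 305.0 = 138.5·ln 9.58 − 305.0 = 138.5·2.2597 − 305.0 = 7.965.
Rounded: (255, 135, 8).
In hex: #FF8708.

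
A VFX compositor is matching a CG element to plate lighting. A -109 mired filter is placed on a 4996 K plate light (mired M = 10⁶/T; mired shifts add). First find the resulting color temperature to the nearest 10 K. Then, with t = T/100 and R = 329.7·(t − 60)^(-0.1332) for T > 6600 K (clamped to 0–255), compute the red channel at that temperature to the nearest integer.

196

M_in = 10⁶/4996 = 200.16; M_out = 200.16 + (-109) = 91.16.
T_out = 10⁶/91.16 = 10969.7 K → 10970 K; t = 109.7.
R = 329.7·(109.7 − 60)^(-0.1332) = 329.7·49.7^(-0.1332) = 329.7·0.59435 = 195.959.
Rounded: 196.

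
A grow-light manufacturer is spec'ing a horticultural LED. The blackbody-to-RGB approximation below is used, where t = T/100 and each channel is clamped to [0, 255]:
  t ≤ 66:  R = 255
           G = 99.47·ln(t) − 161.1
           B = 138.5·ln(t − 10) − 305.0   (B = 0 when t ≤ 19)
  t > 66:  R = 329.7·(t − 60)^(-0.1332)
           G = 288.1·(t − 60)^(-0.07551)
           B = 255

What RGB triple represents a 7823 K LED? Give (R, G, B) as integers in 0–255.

t = 7823/100 = 78.23; the t > 66 branch applies.
R = 329.7·(78.23 − 60)^(-0.1332) = 329.7·18.23^(-0.1332) = 329.7·0.67930 = 223.966.
G = 288.1·(78.23 − 60)^(-0.07551) = 288.1·18.23^(-0.07551) = 288.1·0.80315 = 231.388.
B = 255 by definition for t > 66.
Rounded: (224, 231, 255).

(224, 231, 255)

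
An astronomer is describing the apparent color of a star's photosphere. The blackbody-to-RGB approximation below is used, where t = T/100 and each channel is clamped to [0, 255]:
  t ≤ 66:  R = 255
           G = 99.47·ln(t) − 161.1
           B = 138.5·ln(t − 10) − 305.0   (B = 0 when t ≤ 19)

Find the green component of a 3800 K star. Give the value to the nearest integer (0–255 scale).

t = 3800/100 = 38; the t ≤ 66 branch applies.
G = 99.47·ln 38 − 161.1 = 99.47·3.6376 − 161.1 = 200.731.
Rounded: 201.

201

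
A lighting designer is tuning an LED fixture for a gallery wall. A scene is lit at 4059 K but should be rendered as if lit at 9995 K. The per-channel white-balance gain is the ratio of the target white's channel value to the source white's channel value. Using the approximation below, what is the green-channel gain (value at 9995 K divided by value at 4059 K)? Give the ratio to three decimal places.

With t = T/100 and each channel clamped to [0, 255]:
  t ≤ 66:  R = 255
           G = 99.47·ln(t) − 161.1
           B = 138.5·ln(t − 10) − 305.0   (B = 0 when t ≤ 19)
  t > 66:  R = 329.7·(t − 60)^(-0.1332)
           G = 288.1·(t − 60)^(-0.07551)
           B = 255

At 4059 K (t = 40.59):
  G = 99.47·ln 40.59 − 161.1 = 99.47·3.7035 − 161.1 = 207.289.
At 9995 K (t = 99.95):
  G = 288.1·(99.95 − 60)^(-0.07551) = 288.1·39.95^(-0.07551) = 288.1·0.75695 = 218.078.
Gain = 218.078 / 207.289 = 1.0520 → 1.052.

1.052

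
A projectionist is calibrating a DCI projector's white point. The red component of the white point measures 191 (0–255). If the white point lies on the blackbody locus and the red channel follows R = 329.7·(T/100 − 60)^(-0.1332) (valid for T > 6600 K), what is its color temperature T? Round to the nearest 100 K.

(t − 60)^(-0.1332) = 191/329.7 = 0.57931.
t − 60 = 0.57931^(1/-0.1332) = 0.57931^(-7.508) = 60.245, so t = 120.245.
T = 100·t = 12025 K → 12000 K to the nearest 100 K.

12000 K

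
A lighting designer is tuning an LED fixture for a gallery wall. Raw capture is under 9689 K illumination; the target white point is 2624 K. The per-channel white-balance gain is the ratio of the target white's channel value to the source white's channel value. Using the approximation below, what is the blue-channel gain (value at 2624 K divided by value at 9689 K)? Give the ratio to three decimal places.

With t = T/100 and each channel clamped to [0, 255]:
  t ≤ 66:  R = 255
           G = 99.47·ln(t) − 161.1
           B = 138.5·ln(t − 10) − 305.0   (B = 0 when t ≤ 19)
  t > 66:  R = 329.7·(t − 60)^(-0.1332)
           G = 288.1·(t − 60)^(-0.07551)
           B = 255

At 9689 K (t = 96.89):
  B = 255 by definition for t > 66.
At 2624 K (t = 26.24):
  B = 138.5·ln(26.24 − 10) − 305.0 = 138.5·ln 16.24 − 305.0 = 138.5·2.7875 − 305.0 = 81.066.
Gain = 81.066 / 255.000 = 0.3179 → 0.318.

0.318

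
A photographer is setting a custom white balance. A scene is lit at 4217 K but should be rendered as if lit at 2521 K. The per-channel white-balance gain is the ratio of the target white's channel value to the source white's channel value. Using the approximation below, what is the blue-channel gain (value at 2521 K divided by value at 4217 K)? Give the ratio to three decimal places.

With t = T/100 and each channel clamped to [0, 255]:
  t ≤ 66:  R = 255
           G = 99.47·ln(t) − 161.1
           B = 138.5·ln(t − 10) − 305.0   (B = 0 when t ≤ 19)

0.410

At 4217 K (t = 42.17):
  B = 138.5·ln(42.17 − 10) − 305.0 = 138.5·ln 32.17 − 305.0 = 138.5·3.4710 − 305.0 = 175.738.
At 2521 K (t = 25.21):
  B = 138.5·ln(25.21 − 10) − 305.0 = 138.5·ln 15.21 − 305.0 = 138.5·2.7220 − 305.0 = 71.991.
Gain = 71.991 / 175.738 = 0.4096 → 0.410.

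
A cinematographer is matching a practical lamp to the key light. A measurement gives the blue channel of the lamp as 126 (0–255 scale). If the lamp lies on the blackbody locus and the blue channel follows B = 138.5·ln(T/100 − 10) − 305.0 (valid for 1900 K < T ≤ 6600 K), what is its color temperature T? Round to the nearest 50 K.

3250 K

ln(t − 10) = (126 + 305.0) / 138.5 = 3.1119.
t − 10 = e^3.1119 = 22.464, so t = 32.464.
T = 100·t = 3246 K → 3250 K to the nearest 50 K.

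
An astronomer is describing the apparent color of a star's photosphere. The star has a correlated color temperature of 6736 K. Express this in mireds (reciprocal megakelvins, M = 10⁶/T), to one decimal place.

148.5 mireds

M = 10⁶ / 6736 = 148.456 → 148.5 mireds.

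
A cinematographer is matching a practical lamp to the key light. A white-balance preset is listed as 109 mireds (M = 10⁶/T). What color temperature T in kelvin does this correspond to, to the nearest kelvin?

9174 K

T = 10⁶ / 109 = 9174.31 K → 9174 K.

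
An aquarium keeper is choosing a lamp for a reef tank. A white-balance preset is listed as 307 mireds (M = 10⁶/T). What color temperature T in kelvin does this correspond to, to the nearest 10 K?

3260 K

T = 10⁶ / 307 = 3257.33 K → 3260 K.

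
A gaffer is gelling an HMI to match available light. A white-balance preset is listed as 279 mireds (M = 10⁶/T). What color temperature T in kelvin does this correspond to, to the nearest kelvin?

T = 10⁶ / 279 = 3584.23 K → 3584 K.

3584 K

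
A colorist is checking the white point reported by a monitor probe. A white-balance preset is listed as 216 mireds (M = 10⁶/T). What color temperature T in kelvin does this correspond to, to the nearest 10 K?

4630 K

T = 10⁶ / 216 = 4629.63 K → 4630 K.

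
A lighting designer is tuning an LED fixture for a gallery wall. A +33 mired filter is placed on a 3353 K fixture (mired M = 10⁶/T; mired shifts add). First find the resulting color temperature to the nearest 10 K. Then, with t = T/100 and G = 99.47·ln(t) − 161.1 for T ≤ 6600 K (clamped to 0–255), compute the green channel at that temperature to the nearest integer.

M_in = 10⁶/3353 = 298.24; M_out = 298.24 + (+33) = 331.24.
T_out = 10⁶/331.24 = 3019.0 K → 3020 K; t = 30.2.
G = 99.47·ln 30.2 − 161.1 = 99.47·3.4078 − 161.1 = 177.878.
Rounded: 178.

178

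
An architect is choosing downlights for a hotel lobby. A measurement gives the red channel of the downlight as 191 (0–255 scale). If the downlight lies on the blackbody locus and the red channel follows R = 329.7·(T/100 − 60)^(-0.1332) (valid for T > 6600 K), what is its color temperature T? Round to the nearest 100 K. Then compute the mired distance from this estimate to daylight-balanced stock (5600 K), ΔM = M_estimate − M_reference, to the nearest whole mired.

(t − 60)^(-0.1332) = 191/329.7 = 0.57931.
t − 60 = 0.57931^(1/-0.1332) = 0.57931^(-7.508) = 60.245, so t = 120.245.
T = 100·t = 12025 K → 12000 K to the nearest 100 K.
M_estimate = 10⁶/12000 = 83.33; M_reference = 10⁶/5600 = 178.57.
ΔM = 83.33 − 178.57 = -95.24 → -95 mireds.

-95 mireds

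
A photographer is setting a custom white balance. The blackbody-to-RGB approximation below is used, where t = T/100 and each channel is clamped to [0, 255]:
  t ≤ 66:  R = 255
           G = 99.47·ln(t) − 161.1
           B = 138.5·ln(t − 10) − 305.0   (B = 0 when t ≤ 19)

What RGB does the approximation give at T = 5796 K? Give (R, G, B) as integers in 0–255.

t = 5796/100 = 57.96; the t ≤ 66 branch applies.
R = 255 by definition for t ≤ 66.
G = 99.47·ln 57.96 − 161.1 = 99.47·4.0598 − 161.1 = 242.724.
B = 138.5·ln(57.96 − 10) − 305.0 = 138.5·ln 47.96 − 305.0 = 138.5·3.8704 − 305.0 = 231.046.
Rounded: (255, 243, 231).

(255, 243, 231)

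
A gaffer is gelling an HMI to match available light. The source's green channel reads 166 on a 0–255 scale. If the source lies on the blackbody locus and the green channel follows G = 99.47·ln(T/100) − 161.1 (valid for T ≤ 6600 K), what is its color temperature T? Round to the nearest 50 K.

2700 K

ln t = (166 + 161.1) / 99.47 = 3.2884.
t = e^3.2884 = 26.801.
T = 100·t = 2680 K → 2700 K to the nearest 50 K.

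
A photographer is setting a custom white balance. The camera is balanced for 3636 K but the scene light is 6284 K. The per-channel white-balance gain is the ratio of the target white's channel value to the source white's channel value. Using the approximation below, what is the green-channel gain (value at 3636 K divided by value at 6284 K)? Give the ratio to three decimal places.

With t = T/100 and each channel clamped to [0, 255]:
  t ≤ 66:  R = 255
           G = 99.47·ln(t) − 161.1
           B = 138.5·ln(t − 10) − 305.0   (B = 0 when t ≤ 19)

0.783

At 6284 K (t = 62.84):
  G = 99.47·ln 62.84 − 161.1 = 99.47·4.1406 − 161.1 = 250.765.
At 3636 K (t = 36.36):
  G = 99.47·ln 36.36 − 161.1 = 99.47·3.5935 − 161.1 = 196.342.
Gain = 196.342 / 250.765 = 0.7830 → 0.783.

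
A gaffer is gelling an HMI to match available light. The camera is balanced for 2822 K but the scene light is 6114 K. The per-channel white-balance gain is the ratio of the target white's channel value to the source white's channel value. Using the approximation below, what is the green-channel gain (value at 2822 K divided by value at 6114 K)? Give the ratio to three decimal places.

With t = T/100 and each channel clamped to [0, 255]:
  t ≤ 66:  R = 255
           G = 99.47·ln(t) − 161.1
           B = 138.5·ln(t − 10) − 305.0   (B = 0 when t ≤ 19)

At 6114 K (t = 61.14):
  G = 99.47·ln 61.14 − 161.1 = 99.47·4.1132 − 161.1 = 248.037.
At 2822 K (t = 28.22):
  G = 99.47·ln 28.22 − 161.1 = 99.47·3.3400 − 161.1 = 171.133.
Gain = 171.133 / 248.037 = 0.6899 → 0.690.

0.690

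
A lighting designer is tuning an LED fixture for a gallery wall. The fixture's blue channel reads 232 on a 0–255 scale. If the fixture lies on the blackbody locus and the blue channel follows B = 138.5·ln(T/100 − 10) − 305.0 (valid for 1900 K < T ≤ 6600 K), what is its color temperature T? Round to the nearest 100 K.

5800 K

ln(t − 10) = (232 + 305.0) / 138.5 = 3.8773.
t − 10 = e^3.8773 = 48.292, so t = 58.292.
T = 100·t = 5829 K → 5800 K to the nearest 100 K.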